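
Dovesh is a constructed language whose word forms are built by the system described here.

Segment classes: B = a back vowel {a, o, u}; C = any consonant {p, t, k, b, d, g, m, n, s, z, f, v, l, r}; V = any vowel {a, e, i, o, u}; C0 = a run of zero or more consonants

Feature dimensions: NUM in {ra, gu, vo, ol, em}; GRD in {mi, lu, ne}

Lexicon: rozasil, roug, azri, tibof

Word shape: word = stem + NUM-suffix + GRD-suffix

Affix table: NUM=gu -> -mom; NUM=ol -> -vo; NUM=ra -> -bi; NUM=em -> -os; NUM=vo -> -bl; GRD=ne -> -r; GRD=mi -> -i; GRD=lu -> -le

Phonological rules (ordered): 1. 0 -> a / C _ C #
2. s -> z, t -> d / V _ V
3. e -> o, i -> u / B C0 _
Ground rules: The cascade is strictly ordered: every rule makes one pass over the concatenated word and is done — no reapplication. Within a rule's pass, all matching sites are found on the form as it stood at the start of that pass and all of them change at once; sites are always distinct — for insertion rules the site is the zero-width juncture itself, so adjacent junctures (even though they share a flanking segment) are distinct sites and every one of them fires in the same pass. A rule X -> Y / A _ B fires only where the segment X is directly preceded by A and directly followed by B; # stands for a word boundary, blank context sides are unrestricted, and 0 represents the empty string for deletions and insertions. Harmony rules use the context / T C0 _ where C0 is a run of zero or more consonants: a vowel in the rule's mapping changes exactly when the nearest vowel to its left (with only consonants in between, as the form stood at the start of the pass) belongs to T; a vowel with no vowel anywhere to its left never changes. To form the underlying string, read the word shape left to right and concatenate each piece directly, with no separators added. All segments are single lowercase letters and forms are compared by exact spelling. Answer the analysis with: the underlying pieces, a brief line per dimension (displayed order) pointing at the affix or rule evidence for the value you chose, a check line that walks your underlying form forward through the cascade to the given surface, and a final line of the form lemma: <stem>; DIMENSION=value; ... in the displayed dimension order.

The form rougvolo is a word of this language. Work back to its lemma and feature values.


underlying: roug-vo-le
NUM=ol - signalled by the affix -vo
GRD=lu - signalled by the affix -le
check: rougvole -> rougvole -> rougvole -> rougvolo
lemma: roug; NUM=ol; GRD=lu


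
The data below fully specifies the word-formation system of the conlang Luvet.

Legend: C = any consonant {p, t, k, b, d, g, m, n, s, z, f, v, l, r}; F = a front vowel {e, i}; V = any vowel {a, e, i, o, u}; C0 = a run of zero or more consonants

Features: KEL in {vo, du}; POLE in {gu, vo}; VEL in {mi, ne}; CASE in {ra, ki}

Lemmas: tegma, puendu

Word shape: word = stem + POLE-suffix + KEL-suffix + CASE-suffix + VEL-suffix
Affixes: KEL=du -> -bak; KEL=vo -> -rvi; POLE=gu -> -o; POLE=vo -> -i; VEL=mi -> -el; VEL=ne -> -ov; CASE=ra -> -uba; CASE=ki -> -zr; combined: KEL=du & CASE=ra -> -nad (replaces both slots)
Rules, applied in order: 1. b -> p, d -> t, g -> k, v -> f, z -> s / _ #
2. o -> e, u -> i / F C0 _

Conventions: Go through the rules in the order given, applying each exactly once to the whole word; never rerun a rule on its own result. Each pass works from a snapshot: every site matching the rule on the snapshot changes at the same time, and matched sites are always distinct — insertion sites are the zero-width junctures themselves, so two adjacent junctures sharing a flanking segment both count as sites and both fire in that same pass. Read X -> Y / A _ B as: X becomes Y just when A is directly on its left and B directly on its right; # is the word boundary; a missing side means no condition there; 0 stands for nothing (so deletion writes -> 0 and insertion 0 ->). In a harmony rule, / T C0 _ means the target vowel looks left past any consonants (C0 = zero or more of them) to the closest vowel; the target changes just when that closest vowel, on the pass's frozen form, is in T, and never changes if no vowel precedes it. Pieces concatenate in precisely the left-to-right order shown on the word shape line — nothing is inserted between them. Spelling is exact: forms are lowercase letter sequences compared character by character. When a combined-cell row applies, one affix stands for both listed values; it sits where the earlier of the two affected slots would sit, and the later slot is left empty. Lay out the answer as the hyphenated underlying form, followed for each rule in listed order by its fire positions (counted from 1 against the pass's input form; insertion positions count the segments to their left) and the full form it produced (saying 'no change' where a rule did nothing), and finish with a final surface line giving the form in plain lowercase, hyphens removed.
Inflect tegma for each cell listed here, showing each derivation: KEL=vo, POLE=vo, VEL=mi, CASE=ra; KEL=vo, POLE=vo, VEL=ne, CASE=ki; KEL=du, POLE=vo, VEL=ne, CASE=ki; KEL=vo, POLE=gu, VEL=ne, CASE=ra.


cell KEL=vo, POLE=vo, VEL=mi, CASE=ra:
underlying: tegma-i-rvi-uba-el
1. b -> p, d -> t, g -> k, v -> f, z -> s / _ #: no change
2. o -> e, u -> i / F C0 _: fires at position(s) 10: tegmairviibael
surface: tegmairviibael

cell KEL=vo, POLE=vo, VEL=ne, CASE=ki:
underlying: tegma-i-rvi-zr-ov
1. b -> p, d -> t, g -> k, v -> f, z -> s / _ #: fires at position(s) 13: tegmairvizrof
2. o -> e, u -> i / F C0 _: fires at position(s) 12: tegmairvizref
surface: tegmairvizref

cell KEL=du, POLE=vo, VEL=ne, CASE=ki:
underlying: tegma-i-bak-zr-ov
1. b -> p, d -> t, g -> k, v -> f, z -> s / _ #: fires at position(s) 13: tegmaibakzrof
2. o -> e, u -> i / F C0 _: no change
surface: tegmaibakzrof

cell KEL=vo, POLE=gu, VEL=ne, CASE=ra:
underlying: tegma-o-rvi-uba-ov
1. b -> p, d -> t, g -> k, v -> f, z -> s / _ #: fires at position(s) 14: tegmaorviubaof
2. o -> e, u -> i / F C0 _: fires at position(s) 10: tegmaorviibaof
surface: tegmaorviibaof


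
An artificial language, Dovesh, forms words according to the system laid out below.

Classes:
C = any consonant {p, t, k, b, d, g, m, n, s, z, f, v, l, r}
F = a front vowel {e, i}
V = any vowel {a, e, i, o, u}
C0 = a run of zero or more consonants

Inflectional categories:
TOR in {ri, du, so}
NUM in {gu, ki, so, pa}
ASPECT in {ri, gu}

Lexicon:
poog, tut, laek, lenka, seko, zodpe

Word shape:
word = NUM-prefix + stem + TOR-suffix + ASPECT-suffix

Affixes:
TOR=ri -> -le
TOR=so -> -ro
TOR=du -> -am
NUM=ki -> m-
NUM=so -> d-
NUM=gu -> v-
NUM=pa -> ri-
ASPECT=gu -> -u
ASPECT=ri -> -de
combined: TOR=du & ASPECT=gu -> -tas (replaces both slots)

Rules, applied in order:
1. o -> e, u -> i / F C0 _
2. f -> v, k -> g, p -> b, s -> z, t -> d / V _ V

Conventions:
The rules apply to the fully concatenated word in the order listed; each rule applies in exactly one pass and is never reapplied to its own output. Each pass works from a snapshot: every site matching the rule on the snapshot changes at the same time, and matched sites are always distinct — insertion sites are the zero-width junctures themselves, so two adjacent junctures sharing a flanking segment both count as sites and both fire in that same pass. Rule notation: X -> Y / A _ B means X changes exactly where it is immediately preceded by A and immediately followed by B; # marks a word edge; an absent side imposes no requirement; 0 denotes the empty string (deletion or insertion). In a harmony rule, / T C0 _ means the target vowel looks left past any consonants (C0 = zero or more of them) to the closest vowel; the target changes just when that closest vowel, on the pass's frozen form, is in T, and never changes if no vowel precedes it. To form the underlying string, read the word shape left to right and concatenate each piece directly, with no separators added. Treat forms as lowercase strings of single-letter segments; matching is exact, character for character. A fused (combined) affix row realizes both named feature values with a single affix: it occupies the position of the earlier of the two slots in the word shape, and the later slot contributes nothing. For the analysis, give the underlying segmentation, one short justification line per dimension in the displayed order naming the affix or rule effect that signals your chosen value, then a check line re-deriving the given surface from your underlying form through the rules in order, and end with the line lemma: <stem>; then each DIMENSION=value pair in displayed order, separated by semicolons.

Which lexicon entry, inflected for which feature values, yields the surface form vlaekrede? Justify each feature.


underlying: v-laek-ro-de
TOR=so - signalled by the affix -ro
NUM=gu - signalled by the affix v-
ASPECT=ri - signalled by the affix -de
check: vlaekrode -> vlaekrede -> vlaekrede
lemma: laek; TOR=so; NUM=gu; ASPECT=ri


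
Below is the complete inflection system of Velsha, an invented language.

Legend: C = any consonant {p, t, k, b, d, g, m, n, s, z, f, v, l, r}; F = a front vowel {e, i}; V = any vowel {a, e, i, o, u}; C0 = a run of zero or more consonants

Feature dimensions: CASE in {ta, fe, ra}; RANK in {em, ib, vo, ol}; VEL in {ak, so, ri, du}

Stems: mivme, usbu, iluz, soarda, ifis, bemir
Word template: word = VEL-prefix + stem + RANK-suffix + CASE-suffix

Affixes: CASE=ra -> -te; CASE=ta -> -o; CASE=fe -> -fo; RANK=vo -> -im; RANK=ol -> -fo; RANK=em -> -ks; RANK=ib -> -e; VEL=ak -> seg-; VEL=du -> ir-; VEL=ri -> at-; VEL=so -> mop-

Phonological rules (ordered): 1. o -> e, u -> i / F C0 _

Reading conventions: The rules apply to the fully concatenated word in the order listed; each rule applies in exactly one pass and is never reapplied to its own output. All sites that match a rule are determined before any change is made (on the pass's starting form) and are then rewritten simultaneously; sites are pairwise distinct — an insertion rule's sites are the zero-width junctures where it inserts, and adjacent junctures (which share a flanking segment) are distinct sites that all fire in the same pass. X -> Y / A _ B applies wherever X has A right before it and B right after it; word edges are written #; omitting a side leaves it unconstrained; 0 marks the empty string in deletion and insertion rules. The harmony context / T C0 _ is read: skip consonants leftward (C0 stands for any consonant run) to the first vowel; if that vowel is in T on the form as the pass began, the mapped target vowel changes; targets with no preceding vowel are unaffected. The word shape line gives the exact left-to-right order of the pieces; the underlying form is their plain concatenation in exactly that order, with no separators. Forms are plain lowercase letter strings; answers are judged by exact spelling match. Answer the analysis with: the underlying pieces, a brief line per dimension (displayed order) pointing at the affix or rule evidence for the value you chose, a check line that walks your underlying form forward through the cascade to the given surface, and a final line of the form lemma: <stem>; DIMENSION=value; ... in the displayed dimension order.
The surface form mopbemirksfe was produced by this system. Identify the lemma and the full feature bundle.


underlying: mop-bemir-ks-fo
CASE=fe - signalled by the affix -fo
RANK=em - signalled by the affix -ks
VEL=so - signalled by the affix mop-
check: mopbemirksfo -> mopbemirksfe
lemma: bemir; CASE=fe; RANK=em; VEL=so


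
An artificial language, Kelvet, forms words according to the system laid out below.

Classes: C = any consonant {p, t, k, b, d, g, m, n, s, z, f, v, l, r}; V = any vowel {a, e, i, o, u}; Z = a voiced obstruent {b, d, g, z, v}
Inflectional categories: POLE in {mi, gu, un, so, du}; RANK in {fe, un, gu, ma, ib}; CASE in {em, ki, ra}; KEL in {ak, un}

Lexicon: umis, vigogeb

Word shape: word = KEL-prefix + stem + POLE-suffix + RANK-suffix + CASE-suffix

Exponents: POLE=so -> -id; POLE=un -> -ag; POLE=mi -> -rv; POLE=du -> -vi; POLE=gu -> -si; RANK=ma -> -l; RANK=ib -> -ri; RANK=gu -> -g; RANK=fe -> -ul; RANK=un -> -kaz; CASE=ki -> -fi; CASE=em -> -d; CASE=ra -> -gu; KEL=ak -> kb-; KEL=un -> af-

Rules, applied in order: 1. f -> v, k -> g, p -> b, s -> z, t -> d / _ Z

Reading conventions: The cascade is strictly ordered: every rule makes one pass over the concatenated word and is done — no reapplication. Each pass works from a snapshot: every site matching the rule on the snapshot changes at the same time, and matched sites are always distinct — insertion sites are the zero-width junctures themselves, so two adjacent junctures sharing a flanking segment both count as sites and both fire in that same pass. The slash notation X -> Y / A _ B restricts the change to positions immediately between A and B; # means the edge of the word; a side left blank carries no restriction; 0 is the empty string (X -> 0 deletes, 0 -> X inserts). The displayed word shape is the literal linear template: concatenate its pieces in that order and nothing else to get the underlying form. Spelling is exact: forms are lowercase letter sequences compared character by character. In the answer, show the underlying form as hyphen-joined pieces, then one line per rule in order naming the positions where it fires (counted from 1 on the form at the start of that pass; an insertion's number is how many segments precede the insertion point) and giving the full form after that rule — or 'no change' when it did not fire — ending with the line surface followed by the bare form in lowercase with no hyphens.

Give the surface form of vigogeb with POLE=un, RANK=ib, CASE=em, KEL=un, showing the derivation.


underlying: af-vigogeb-ag-ri-d
1. f -> v, k -> g, p -> b, s -> z, t -> d / _ Z: fires at position(s) 2: avvigogebagrid
surface: avvigogebagrid


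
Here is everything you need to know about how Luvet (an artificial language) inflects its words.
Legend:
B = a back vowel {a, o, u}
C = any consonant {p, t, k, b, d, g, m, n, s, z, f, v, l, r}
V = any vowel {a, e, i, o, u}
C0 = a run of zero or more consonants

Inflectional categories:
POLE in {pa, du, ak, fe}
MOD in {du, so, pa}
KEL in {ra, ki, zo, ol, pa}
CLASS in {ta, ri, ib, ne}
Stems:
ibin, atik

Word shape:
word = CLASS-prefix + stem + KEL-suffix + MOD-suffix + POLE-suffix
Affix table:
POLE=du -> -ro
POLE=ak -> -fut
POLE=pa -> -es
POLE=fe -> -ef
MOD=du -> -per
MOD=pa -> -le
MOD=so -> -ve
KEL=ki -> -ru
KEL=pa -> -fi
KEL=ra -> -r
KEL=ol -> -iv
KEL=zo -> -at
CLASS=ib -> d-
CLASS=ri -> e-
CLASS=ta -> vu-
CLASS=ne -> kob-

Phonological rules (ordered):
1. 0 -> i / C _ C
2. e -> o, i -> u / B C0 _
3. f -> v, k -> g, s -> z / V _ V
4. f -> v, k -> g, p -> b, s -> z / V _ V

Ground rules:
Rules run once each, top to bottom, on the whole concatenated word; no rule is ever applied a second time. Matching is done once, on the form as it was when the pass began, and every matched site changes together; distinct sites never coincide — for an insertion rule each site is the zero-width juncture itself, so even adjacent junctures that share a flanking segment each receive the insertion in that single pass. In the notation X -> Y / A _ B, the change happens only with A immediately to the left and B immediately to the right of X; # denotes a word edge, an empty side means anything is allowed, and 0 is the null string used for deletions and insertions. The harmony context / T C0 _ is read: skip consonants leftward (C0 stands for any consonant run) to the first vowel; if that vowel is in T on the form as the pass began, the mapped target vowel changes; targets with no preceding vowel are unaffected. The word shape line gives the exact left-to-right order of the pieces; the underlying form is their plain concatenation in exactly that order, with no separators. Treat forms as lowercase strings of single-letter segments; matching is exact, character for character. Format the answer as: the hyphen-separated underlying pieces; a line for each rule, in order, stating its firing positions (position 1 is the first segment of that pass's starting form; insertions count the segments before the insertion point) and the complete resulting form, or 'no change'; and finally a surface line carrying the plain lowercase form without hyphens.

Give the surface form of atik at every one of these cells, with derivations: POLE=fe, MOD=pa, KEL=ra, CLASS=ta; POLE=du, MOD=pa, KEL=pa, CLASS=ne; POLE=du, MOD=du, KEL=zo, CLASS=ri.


cell POLE=fe, MOD=pa, KEL=ra, CLASS=ta:
underlying: vu-atik-r-le-ef
1. 0 -> i / C _ C: inserts after position(s) 6, 7: vuatikirileef
2. e -> o, i -> u / B C0 _: fires at position(s) 5: vuatukirileef
3. f -> v, k -> g, s -> z / V _ V: fires at position(s) 6: vuatugirileef
4. f -> v, k -> g, p -> b, s -> z / V _ V: no change
surface: vuatugirileef

cell POLE=du, MOD=pa, KEL=pa, CLASS=ne:
underlying: kob-atik-fi-le-ro
1. 0 -> i / C _ C: inserts after position(s) 7: kobatikifilero
2. e -> o, i -> u / B C0 _: fires at position(s) 6: kobatukifilero
3. f -> v, k -> g, s -> z / V _ V: fires at position(s) 7, 9: kobatugivilero
4. f -> v, k -> g, p -> b, s -> z / V _ V: no change
surface: kobatugivilero

cell POLE=du, MOD=du, KEL=zo, CLASS=ri:
underlying: e-atik-at-per-ro
1. 0 -> i / C _ C: inserts after position(s) 7, 10: eatikatiperiro
2. e -> o, i -> u / B C0 _: fires at position(s) 4, 8: eatukatuperiro
3. f -> v, k -> g, s -> z / V _ V: fires at position(s) 5: eatugatuperiro
4. f -> v, k -> g, p -> b, s -> z / V _ V: fires at position(s) 9: eatugatuberiro
surface: eatugatuberiro


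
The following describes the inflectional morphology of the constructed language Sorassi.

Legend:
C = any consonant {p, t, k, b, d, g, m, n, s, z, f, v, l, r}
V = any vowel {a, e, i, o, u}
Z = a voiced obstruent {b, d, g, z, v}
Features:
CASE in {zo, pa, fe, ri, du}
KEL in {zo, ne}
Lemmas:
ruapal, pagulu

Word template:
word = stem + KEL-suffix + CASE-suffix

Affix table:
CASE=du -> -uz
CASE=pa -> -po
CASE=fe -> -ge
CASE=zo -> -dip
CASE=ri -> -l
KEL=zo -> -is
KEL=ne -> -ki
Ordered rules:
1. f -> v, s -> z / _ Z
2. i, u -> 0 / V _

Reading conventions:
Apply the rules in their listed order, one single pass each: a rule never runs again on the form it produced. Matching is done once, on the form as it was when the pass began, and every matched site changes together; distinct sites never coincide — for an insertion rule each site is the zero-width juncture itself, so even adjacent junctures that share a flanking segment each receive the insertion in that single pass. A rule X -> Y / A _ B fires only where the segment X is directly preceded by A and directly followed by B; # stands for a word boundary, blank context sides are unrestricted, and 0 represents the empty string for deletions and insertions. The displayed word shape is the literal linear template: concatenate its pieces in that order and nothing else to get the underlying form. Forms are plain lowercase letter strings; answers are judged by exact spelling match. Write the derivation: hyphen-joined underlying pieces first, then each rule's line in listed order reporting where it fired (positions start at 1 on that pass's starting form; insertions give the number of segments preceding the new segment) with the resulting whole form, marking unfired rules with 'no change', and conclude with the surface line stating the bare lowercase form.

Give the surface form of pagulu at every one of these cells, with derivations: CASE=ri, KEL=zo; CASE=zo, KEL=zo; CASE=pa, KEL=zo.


cell CASE=ri, KEL=zo:
underlying: pagulu-is-l
1. f -> v, s -> z / _ Z: no change
2. i, u -> 0 / V _: fires at position(s) 7: pagulusl
surface: pagulusl

cell CASE=zo, KEL=zo:
underlying: pagulu-is-dip
1. f -> v, s -> z / _ Z: fires at position(s) 8: paguluizdip
2. i, u -> 0 / V _: fires at position(s) 7: paguluzdip
surface: paguluzdip

cell CASE=pa, KEL=zo:
underlying: pagulu-is-po
1. f -> v, s -> z / _ Z: no change
2. i, u -> 0 / V _: fires at position(s) 7: paguluspo
surface: paguluspo


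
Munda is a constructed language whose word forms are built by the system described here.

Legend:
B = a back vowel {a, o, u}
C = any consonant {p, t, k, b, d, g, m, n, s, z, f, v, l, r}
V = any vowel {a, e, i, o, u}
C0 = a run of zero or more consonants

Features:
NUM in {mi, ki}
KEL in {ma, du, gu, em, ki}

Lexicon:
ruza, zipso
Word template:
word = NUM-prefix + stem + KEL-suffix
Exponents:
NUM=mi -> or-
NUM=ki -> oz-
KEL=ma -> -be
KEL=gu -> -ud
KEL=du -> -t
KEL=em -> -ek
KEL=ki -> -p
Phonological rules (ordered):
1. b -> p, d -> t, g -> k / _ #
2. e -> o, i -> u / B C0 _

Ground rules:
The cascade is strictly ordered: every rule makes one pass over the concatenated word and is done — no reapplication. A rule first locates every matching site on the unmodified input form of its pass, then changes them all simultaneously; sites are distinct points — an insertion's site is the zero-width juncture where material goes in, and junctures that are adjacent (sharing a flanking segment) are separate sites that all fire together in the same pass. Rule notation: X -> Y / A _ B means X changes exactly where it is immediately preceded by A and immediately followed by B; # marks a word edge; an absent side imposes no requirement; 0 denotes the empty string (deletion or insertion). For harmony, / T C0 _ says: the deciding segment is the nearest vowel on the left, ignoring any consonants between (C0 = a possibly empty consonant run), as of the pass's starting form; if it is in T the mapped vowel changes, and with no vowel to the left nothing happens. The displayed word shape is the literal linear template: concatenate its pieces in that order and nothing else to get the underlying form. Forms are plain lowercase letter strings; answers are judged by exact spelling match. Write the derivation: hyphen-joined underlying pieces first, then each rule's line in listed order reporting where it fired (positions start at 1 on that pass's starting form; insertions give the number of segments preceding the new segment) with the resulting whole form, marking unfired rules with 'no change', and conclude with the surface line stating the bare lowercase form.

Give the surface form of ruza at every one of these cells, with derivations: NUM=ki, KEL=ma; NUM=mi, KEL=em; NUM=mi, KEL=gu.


cell NUM=ki, KEL=ma:
underlying: oz-ruza-be
1. b -> p, d -> t, g -> k / _ #: no change
2. e -> o, i -> u / B C0 _: fires at position(s) 8: ozruzabo
surface: ozruzabo

cell NUM=mi, KEL=em:
underlying: or-ruza-ek
1. b -> p, d -> t, g -> k / _ #: no change
2. e -> o, i -> u / B C0 _: fires at position(s) 7: orruzaok
surface: orruzaok

cell NUM=mi, KEL=gu:
underlying: or-ruza-ud
1. b -> p, d -> t, g -> k / _ #: fires at position(s) 8: orruzaut
2. e -> o, i -> u / B C0 _: no change
surface: orruzaut


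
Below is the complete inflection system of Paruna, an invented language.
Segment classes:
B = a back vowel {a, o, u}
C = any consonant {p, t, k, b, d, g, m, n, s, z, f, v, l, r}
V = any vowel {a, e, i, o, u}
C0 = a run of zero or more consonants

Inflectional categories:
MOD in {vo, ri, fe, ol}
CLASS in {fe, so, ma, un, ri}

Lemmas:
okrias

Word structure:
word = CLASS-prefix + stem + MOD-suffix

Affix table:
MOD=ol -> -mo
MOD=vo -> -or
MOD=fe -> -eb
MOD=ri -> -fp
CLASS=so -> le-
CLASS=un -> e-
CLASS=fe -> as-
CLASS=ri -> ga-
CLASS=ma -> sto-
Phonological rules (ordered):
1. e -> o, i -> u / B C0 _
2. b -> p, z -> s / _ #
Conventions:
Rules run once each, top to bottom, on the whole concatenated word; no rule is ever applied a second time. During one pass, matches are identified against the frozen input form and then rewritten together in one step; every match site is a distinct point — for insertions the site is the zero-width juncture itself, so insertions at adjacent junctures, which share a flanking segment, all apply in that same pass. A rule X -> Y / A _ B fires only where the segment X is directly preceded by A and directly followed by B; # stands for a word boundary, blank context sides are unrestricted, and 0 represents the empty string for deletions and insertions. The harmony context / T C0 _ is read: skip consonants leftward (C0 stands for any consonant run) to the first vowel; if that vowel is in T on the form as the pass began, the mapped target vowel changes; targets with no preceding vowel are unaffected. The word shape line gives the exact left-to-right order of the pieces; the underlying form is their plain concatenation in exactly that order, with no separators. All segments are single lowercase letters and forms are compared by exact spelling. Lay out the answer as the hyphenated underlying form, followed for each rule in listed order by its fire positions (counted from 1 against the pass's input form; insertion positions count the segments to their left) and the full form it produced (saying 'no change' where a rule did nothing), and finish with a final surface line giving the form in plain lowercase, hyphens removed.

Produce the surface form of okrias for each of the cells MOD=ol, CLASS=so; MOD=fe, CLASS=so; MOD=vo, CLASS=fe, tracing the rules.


cell MOD=ol, CLASS=so:
underlying: le-okrias-mo
1. e -> o, i -> u / B C0 _: fires at position(s) 6: leokruasmo
2. b -> p, z -> s / _ #: no change
surface: leokruasmo

cell MOD=fe, CLASS=so:
underlying: le-okrias-eb
1. e -> o, i -> u / B C0 _: fires at position(s) 6, 9: leokruasob
2. b -> p, z -> s / _ #: fires at position(s) 10: leokruasop
surface: leokruasop

cell MOD=vo, CLASS=fe:
underlying: as-okrias-or
1. e -> o, i -> u / B C0 _: fires at position(s) 6: asokruasor
2. b -> p, z -> s / _ #: no change
surface: asokruasor


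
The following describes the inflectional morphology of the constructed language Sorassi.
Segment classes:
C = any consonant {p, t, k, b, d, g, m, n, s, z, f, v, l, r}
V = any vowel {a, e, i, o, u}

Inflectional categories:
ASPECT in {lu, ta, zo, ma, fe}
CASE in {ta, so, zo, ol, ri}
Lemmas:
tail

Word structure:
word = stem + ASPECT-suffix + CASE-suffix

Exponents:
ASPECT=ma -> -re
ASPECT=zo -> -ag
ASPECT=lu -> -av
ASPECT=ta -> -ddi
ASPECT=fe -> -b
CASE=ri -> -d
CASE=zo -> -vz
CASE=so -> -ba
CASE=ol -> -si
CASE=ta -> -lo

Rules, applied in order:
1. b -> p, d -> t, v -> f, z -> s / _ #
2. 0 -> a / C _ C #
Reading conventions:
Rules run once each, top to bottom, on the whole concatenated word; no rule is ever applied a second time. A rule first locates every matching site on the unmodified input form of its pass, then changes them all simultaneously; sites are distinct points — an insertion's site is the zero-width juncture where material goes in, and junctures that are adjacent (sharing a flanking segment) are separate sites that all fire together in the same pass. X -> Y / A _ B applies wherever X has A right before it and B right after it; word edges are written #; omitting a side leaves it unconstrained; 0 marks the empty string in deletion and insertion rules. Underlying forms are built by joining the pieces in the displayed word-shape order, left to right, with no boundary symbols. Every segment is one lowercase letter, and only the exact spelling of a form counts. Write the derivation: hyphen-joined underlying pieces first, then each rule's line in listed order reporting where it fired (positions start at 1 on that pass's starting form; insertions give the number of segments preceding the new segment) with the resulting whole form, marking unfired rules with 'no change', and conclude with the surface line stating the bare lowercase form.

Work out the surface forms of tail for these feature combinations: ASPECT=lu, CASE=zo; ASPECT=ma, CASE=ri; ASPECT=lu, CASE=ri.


cell ASPECT=lu, CASE=zo:
underlying: tail-av-vz
1. b -> p, d -> t, v -> f, z -> s / _ #: fires at position(s) 8: tailavvs
2. 0 -> a / C _ C #: inserts after position(s) 7: tailavvas
surface: tailavvas

cell ASPECT=ma, CASE=ri:
underlying: tail-re-d
1. b -> p, d -> t, v -> f, z -> s / _ #: fires at position(s) 7: tailret
2. 0 -> a / C _ C #: no change
surface: tailret

cell ASPECT=lu, CASE=ri:
underlying: tail-av-d
1. b -> p, d -> t, v -> f, z -> s / _ #: fires at position(s) 7: tailavt
2. 0 -> a / C _ C #: inserts after position(s) 6: tailavat
surface: tailavat


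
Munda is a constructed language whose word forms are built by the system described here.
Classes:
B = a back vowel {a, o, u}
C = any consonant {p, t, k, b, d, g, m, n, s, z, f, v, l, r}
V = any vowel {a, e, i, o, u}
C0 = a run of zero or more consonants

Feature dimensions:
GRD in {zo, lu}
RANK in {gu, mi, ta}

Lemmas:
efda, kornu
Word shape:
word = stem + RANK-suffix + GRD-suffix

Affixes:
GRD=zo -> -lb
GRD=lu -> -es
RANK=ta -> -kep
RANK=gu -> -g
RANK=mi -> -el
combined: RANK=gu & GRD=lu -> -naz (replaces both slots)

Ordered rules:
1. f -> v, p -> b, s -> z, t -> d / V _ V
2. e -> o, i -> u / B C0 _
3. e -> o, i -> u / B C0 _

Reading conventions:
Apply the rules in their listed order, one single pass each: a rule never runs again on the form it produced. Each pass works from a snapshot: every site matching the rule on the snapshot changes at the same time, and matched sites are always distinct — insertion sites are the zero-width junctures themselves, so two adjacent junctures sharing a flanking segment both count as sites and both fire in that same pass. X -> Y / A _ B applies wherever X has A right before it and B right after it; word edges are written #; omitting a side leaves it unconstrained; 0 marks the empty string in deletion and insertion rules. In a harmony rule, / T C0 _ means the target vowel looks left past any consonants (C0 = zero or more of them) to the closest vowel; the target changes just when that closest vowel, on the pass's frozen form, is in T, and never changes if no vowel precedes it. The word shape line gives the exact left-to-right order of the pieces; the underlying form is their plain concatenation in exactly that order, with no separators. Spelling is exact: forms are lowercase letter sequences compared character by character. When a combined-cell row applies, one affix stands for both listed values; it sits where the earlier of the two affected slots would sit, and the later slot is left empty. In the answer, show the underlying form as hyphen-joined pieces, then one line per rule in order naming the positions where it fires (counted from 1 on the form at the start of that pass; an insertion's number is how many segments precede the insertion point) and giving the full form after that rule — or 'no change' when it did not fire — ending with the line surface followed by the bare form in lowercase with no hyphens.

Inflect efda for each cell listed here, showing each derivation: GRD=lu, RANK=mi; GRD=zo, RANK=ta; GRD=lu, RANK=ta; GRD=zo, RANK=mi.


cell GRD=lu, RANK=mi:
underlying: efda-el-es
1. f -> v, p -> b, s -> z, t -> d / V _ V: no change
2. e -> o, i -> u / B C0 _: fires at position(s) 5: efdaoles
3. e -> o, i -> u / B C0 _: fires at position(s) 7: efdaolos
surface: efdaolos

cell GRD=zo, RANK=ta:
underlying: efda-kep-lb
1. f -> v, p -> b, s -> z, t -> d / V _ V: no change
2. e -> o, i -> u / B C0 _: fires at position(s) 6: efdakoplb
3. e -> o, i -> u / B C0 _: no change
surface: efdakoplb

cell GRD=lu, RANK=ta:
underlying: efda-kep-es
1. f -> v, p -> b, s -> z, t -> d / V _ V: fires at position(s) 7: efdakebes
2. e -> o, i -> u / B C0 _: fires at position(s) 6: efdakobes
3. e -> o, i -> u / B C0 _: fires at position(s) 8: efdakobos
surface: efdakobos

cell GRD=zo, RANK=mi:
underlying: efda-el-lb
1. f -> v, p -> b, s -> z, t -> d / V _ V: no change
2. e -> o, i -> u / B C0 _: fires at position(s) 5: efdaollb
3. e -> o, i -> u / B C0 _: no change
surface: efdaollb


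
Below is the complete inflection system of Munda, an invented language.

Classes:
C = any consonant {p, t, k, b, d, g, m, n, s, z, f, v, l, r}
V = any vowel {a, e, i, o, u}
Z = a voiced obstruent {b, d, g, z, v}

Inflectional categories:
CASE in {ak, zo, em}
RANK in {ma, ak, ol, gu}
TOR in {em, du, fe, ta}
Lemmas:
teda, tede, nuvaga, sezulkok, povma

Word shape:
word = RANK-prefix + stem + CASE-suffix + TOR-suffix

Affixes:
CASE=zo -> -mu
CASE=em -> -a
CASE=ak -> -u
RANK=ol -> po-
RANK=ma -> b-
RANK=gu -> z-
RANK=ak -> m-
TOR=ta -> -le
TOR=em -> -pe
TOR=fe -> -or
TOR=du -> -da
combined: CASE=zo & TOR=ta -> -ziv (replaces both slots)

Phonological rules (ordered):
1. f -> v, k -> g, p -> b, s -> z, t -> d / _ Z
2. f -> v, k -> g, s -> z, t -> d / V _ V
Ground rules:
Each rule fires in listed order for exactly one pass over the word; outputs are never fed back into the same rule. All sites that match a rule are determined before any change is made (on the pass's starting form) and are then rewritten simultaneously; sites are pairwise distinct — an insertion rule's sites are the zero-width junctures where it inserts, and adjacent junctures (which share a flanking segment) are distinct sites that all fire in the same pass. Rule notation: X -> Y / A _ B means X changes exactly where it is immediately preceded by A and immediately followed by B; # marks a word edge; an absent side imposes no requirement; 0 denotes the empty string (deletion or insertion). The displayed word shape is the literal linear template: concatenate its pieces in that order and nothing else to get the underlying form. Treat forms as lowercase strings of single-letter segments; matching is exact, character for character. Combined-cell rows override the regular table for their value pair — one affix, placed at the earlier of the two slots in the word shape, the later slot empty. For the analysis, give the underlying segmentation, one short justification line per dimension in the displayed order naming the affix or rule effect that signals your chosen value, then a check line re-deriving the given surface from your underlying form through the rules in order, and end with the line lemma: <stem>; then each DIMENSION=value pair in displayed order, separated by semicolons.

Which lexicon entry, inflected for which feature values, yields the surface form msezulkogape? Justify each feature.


underlying: m-sezulkok-a-pe
CASE=em - signalled by the affix -a
RANK=ak - signalled by the affix m-
TOR=em - signalled by the affix -pe
check: msezulkokape -> msezulkokape -> msezulkogape
lemma: sezulkok; CASE=em; RANK=ak; TOR=em


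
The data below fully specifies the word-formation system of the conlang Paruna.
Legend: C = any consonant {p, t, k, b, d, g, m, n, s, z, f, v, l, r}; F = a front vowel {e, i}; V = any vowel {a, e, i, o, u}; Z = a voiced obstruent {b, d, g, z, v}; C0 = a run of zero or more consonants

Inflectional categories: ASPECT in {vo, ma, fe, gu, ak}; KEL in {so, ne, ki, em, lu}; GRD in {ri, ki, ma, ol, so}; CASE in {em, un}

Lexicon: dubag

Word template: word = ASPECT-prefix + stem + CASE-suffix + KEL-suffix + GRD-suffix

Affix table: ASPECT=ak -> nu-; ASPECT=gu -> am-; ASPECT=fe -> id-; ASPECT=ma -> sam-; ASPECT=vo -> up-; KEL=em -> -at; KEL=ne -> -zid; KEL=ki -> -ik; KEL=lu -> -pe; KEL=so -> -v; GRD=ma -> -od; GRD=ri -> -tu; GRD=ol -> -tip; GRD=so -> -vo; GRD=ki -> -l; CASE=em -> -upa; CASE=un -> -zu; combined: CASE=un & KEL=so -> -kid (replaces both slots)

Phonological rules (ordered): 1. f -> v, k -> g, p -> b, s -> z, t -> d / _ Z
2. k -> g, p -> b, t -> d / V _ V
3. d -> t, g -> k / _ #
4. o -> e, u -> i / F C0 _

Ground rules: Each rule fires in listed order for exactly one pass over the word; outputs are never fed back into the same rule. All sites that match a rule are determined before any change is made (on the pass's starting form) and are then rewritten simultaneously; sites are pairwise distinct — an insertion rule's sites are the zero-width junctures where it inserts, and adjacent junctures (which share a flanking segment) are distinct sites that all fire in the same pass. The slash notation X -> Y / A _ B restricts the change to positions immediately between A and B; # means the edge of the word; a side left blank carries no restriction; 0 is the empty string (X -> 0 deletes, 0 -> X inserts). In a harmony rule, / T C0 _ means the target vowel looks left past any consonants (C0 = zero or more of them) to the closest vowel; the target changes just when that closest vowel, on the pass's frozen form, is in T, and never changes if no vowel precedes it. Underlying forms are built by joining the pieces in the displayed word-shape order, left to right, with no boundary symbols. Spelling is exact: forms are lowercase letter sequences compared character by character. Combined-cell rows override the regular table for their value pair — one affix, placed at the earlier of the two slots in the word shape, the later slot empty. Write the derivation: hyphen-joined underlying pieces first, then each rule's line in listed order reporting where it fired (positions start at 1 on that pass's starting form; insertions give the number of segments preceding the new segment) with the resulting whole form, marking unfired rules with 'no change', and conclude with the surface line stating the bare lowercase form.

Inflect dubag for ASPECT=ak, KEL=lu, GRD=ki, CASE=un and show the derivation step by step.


underlying: nu-dubag-zu-pe-l
1. f -> v, k -> g, p -> b, s -> z, t -> d / _ Z: no change
2. k -> g, p -> b, t -> d / V _ V: fires at position(s) 10: nudubagzubel
3. d -> t, g -> k / _ #: no change
4. o -> e, u -> i / F C0 _: no change
surface: nudubagzubel


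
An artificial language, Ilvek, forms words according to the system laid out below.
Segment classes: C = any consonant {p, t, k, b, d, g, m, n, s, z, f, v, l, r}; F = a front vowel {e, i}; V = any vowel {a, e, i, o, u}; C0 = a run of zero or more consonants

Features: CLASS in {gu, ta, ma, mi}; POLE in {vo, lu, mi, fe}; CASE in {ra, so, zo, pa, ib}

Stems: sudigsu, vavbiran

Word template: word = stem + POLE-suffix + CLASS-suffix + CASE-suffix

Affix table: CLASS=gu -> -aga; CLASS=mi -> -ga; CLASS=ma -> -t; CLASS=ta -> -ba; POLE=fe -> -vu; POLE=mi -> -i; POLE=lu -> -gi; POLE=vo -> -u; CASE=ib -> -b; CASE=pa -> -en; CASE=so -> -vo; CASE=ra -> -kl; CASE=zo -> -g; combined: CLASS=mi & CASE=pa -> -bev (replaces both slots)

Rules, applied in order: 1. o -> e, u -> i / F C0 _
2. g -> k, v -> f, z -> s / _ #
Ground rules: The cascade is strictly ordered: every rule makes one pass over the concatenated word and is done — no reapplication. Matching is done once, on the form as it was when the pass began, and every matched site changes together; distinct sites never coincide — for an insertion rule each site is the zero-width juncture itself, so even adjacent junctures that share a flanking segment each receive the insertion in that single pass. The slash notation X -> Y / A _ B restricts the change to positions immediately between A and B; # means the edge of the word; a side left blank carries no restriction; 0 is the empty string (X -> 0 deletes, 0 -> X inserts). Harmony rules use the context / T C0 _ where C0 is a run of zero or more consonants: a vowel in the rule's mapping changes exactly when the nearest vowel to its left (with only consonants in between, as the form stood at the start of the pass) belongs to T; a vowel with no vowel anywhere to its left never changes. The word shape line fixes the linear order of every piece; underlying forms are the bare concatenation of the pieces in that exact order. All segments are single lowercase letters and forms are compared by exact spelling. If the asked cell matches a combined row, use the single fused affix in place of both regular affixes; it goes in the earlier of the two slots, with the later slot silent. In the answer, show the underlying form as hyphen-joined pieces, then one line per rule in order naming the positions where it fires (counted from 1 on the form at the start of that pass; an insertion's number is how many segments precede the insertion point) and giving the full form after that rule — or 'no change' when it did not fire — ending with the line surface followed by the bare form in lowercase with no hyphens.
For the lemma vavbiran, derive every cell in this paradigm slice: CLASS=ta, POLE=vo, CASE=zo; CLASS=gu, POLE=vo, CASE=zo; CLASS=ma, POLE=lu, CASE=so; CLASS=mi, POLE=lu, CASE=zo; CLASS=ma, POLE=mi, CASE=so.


cell CLASS=ta, POLE=vo, CASE=zo:
underlying: vavbiran-u-ba-g
1. o -> e, u -> i / F C0 _: no change
2. g -> k, v -> f, z -> s / _ #: fires at position(s) 12: vavbiranubak
surface: vavbiranubak

cell CLASS=gu, POLE=vo, CASE=zo:
underlying: vavbiran-u-aga-g
1. o -> e, u -> i / F C0 _: no change
2. g -> k, v -> f, z -> s / _ #: fires at position(s) 13: vavbiranuagak
surface: vavbiranuagak

cell CLASS=ma, POLE=lu, CASE=so:
underlying: vavbiran-gi-t-vo
1. o -> e, u -> i / F C0 _: fires at position(s) 13: vavbirangitve
2. g -> k, v -> f, z -> s / _ #: no change
surface: vavbirangitve

cell CLASS=mi, POLE=lu, CASE=zo:
underlying: vavbiran-gi-ga-g
1. o -> e, u -> i / F C0 _: no change
2. g -> k, v -> f, z -> s / _ #: fires at position(s) 13: vavbirangigak
surface: vavbirangigak

cell CLASS=ma, POLE=mi, CASE=so:
underlying: vavbiran-i-t-vo
1. o -> e, u -> i / F C0 _: fires at position(s) 12: vavbiranitve
2. g -> k, v -> f, z -> s / _ #: no change
surface: vavbiranitve
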